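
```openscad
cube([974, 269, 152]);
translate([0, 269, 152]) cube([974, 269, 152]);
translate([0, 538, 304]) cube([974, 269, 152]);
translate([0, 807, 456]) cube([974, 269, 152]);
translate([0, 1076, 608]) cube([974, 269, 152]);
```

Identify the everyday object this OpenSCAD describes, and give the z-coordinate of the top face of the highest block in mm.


A staircase. The total rise is 760 mm.

5 identical blocks, each offset up and back from the previous — a staircase. Each step is 152 mm tall and there are 5 of them, so the total rise is 5 × 152 = 760 mm.


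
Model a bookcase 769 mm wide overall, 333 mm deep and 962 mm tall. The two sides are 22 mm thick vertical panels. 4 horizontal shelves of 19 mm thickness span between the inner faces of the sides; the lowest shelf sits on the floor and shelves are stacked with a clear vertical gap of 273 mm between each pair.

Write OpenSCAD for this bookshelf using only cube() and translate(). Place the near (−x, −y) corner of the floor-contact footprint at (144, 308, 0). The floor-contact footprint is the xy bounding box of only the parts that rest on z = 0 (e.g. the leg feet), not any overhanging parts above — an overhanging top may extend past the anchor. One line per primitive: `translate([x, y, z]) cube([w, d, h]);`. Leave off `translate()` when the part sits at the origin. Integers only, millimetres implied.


translate([144, 308, 0]) cube([22, 333, 962]);
translate([891, 308, 0]) cube([22, 333, 962]);
translate([166, 308, 0]) cube([725, 333, 19]);
translate([166, 308, 292]) cube([725, 333, 19]);
translate([166, 308, 584]) cube([725, 333, 19]);
translate([166, 308, 876]) cube([725, 333, 19]);


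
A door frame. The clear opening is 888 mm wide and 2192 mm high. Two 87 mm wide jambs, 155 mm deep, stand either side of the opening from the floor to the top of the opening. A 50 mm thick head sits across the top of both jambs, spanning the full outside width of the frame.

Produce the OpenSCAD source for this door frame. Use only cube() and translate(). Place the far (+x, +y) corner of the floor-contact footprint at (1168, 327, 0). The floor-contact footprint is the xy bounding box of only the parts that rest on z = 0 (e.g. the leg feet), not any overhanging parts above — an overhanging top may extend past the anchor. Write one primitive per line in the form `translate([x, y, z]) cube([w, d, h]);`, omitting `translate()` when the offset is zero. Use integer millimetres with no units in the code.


translate([106, 172, 0]) cube([87, 155, 2192]);
translate([1081, 172, 0]) cube([87, 155, 2192]);
translate([106, 172, 2192]) cube([1062, 155, 50]);


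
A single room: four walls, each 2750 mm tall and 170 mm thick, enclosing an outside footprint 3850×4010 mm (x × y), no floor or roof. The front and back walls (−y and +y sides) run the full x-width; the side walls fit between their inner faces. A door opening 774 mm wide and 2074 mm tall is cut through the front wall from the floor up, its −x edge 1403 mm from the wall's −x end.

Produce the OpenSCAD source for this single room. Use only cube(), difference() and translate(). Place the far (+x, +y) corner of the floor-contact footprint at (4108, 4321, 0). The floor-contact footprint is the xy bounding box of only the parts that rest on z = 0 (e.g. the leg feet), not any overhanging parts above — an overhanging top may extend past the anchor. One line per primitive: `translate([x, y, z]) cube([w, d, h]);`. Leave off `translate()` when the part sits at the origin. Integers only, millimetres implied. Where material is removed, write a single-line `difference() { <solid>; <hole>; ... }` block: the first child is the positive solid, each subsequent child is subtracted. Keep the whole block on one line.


difference() { translate([258, 311, 0]) cube([3850, 170, 2750]); translate([1661, 311, 0]) cube([774, 170, 2074]); }
translate([258, 4151, 0]) cube([3850, 170, 2750]);
translate([258, 481, 0]) cube([170, 3670, 2750]);
translate([3938, 481, 0]) cube([170, 3670, 2750]);


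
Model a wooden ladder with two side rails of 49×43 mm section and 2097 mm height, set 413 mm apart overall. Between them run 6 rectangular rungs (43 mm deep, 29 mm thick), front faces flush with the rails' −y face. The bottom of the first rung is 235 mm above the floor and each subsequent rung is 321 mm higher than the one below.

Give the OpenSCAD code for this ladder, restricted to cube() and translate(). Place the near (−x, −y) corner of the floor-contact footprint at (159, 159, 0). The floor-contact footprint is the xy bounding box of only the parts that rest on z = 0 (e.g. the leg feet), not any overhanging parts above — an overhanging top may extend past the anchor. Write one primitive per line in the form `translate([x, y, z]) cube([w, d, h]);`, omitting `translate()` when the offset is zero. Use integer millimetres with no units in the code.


// rung span = 413 - 2*49 = 315
// rung[k] z = 235 + k*321
translate([159, 159, 0]) cube([49, 43, 2097]);
translate([523, 159, 0]) cube([49, 43, 2097]);
translate([208, 159, 235]) cube([315, 43, 29]);
translate([208, 159, 556]) cube([315, 43, 29]);
translate([208, 159, 877]) cube([315, 43, 29]);
translate([208, 159, 1198]) cube([315, 43, 29]);
translate([208, 159, 1519]) cube([315, 43, 29]);
translate([208, 159, 1840]) cube([315, 43, 29]);


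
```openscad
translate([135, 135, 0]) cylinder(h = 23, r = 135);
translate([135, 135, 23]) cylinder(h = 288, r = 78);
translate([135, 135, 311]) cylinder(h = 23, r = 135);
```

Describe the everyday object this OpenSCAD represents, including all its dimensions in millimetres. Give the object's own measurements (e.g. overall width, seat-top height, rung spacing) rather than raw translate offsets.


A spool: two coaxial disc flanges of radius 135 mm and thickness 23 mm, joined by a core cylinder of radius 78 mm and height 288 mm. The lower flange rests on z = 0 and the three cylinders share a vertical axis.


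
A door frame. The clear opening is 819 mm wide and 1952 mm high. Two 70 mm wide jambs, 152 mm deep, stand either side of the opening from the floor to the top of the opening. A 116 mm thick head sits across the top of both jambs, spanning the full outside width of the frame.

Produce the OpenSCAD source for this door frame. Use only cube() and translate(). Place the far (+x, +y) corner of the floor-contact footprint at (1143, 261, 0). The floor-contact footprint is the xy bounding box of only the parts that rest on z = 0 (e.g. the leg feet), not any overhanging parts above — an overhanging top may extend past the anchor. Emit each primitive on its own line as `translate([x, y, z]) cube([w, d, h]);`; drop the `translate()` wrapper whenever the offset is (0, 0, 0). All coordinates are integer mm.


translate([184, 109, 0]) cube([70, 152, 1952]);
translate([1073, 109, 0]) cube([70, 152, 1952]);
translate([184, 109, 1952]) cube([959, 152, 116]);


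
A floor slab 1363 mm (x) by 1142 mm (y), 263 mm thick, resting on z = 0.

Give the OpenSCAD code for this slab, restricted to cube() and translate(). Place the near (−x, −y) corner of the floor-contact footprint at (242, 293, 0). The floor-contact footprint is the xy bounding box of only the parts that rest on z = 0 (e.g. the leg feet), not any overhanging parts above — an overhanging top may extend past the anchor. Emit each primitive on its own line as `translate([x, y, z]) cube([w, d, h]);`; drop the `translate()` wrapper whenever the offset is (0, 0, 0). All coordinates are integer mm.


translate([242, 293, 0]) cube([1363, 1142, 263]);


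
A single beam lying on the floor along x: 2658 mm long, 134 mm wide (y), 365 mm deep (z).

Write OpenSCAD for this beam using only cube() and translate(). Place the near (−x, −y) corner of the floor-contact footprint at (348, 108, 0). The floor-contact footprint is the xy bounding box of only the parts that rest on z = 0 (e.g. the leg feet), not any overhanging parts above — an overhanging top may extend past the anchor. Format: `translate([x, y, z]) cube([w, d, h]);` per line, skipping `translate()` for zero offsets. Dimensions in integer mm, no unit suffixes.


translate([348, 108, 0]) cube([2658, 134, 365]);


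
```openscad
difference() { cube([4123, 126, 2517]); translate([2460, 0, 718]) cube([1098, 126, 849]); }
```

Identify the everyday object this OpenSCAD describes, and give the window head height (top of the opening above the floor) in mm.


A wall with a window opening. The window head height is 1567 mm.

A wall with a rectangular opening subtracted — a window. Sill at z = 718, opening 849 mm tall, so the head is at 718 + 849 = 1567 mm.


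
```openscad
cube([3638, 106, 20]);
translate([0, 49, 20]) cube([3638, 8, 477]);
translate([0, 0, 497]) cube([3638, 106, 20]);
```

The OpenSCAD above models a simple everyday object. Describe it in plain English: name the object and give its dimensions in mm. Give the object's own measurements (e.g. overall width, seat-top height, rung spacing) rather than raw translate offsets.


An I-beam lying along x, 3638 mm long. Overall section height 517 mm. Two flanges 106 mm wide (y) and 20 mm thick, one on the floor and one at the top; a web 8 mm thick runs between them, centred on the flange width.


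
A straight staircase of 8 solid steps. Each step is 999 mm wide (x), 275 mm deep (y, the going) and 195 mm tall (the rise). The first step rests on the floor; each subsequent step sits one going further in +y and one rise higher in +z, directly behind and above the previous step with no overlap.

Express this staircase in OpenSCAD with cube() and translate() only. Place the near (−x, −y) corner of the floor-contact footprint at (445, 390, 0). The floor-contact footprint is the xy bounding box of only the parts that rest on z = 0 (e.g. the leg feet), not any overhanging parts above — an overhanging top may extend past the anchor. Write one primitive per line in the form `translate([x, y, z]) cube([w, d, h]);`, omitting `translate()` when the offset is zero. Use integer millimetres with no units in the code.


translate([445, 390, 0]) cube([999, 275, 195]);
translate([445, 665, 195]) cube([999, 275, 195]);
translate([445, 940, 390]) cube([999, 275, 195]);
translate([445, 1215, 585]) cube([999, 275, 195]);
translate([445, 1490, 780]) cube([999, 275, 195]);
translate([445, 1765, 975]) cube([999, 275, 195]);
translate([445, 2040, 1170]) cube([999, 275, 195]);
translate([445, 2315, 1365]) cube([999, 275, 195]);


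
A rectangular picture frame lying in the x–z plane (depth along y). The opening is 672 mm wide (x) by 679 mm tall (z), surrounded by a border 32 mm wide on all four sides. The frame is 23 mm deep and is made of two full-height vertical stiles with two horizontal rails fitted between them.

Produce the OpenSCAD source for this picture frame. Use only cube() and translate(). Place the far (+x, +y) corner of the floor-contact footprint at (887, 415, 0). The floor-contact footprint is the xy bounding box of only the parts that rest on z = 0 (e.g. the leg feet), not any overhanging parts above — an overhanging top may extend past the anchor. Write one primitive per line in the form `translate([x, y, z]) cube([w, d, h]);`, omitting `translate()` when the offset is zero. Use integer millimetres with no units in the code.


translate([151, 392, 0]) cube([32, 23, 743]);
translate([855, 392, 0]) cube([32, 23, 743]);
translate([183, 392, 0]) cube([672, 23, 32]);
translate([183, 392, 711]) cube([672, 23, 32]);


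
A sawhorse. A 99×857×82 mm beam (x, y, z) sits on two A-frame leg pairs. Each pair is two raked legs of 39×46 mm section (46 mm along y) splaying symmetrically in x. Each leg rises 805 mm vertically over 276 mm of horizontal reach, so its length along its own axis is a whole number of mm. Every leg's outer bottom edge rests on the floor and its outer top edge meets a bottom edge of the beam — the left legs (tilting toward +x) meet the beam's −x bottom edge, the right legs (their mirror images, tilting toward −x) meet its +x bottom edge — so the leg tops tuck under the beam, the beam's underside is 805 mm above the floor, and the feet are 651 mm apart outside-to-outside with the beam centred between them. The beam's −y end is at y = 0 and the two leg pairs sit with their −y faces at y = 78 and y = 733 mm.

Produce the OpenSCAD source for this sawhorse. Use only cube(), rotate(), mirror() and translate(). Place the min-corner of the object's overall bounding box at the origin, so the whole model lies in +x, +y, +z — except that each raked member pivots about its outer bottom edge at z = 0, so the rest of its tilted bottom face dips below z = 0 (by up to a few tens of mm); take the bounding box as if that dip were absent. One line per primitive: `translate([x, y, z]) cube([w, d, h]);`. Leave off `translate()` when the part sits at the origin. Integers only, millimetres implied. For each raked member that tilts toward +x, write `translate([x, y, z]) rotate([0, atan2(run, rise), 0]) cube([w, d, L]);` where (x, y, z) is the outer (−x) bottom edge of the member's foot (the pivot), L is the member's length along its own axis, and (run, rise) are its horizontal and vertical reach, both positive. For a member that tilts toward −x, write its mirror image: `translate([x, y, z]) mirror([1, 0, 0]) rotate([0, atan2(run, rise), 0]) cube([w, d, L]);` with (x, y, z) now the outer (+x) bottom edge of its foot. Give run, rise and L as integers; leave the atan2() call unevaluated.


translate([276, 0, 805]) cube([99, 857, 82]);
translate([0, 78, 0]) rotate([0, atan2(276, 805), 0]) cube([39, 46, 851]);
translate([651, 78, 0]) mirror([1, 0, 0]) rotate([0, atan2(276, 805), 0]) cube([39, 46, 851]);
translate([0, 733, 0]) rotate([0, atan2(276, 805), 0]) cube([39, 46, 851]);
translate([651, 733, 0]) mirror([1, 0, 0]) rotate([0, atan2(276, 805), 0]) cube([39, 46, 851]);


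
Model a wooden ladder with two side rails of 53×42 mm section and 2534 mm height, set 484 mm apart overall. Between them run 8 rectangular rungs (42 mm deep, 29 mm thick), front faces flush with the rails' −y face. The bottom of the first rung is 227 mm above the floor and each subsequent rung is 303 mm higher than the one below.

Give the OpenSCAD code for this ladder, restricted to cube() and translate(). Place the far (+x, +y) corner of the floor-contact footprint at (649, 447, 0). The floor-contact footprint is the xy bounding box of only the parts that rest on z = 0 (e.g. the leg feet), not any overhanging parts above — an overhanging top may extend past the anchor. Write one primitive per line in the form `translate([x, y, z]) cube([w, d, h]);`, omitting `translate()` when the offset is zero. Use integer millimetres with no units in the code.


translate([165, 405, 0]) cube([53, 42, 2534]);
translate([596, 405, 0]) cube([53, 42, 2534]);
translate([218, 405, 227]) cube([378, 42, 29]);
translate([218, 405, 530]) cube([378, 42, 29]);
translate([218, 405, 833]) cube([378, 42, 29]);
translate([218, 405, 1136]) cube([378, 42, 29]);
translate([218, 405, 1439]) cube([378, 42, 29]);
translate([218, 405, 1742]) cube([378, 42, 29]);
translate([218, 405, 2045]) cube([378, 42, 29]);
translate([218, 405, 2348]) cube([378, 42, 29]);


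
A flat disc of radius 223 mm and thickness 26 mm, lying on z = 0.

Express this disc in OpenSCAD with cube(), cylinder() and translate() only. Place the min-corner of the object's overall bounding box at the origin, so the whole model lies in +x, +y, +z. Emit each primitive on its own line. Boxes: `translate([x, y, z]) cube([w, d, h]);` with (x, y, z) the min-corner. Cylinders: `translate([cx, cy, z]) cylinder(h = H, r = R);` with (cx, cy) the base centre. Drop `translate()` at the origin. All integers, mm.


translate([223, 223, 0]) cylinder(h = 26, r = 223);


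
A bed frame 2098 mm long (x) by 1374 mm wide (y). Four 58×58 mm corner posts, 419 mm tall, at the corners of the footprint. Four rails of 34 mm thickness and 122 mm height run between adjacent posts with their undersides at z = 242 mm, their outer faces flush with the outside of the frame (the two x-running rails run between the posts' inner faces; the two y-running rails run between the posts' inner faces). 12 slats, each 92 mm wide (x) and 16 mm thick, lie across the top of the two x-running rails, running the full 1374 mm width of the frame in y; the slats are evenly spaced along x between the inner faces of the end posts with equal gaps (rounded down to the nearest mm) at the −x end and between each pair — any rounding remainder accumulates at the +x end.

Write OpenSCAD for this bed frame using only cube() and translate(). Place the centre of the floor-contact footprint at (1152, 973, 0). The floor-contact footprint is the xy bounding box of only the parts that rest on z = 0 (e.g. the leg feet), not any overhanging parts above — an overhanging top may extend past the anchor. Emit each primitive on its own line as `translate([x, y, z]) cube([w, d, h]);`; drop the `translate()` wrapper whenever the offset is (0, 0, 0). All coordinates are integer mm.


translate([103, 286, 0]) cube([58, 58, 419]);
translate([103, 1602, 0]) cube([58, 58, 419]);
translate([2143, 286, 0]) cube([58, 58, 419]);
translate([2143, 1602, 0]) cube([58, 58, 419]);
translate([161, 286, 242]) cube([1982, 34, 122]);
translate([161, 1626, 242]) cube([1982, 34, 122]);
translate([103, 344, 242]) cube([34, 1258, 122]);
translate([2167, 344, 242]) cube([34, 1258, 122]);
translate([228, 286, 364]) cube([92, 1374, 16]);
translate([387, 286, 364]) cube([92, 1374, 16]);
translate([546, 286, 364]) cube([92, 1374, 16]);
translate([705, 286, 364]) cube([92, 1374, 16]);
translate([864, 286, 364]) cube([92, 1374, 16]);
translate([1023, 286, 364]) cube([92, 1374, 16]);
translate([1182, 286, 364]) cube([92, 1374, 16]);
translate([1341, 286, 364]) cube([92, 1374, 16]);
translate([1500, 286, 364]) cube([92, 1374, 16]);
translate([1659, 286, 364]) cube([92, 1374, 16]);
translate([1818, 286, 364]) cube([92, 1374, 16]);
translate([1977, 286, 364]) cube([92, 1374, 16]);


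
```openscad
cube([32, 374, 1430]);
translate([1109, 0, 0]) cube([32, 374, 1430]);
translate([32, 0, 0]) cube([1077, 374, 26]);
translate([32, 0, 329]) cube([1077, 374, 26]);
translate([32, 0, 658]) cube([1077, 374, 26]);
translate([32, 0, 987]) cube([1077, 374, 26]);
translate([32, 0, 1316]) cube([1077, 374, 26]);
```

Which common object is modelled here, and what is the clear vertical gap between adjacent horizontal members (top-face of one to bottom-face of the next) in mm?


A bookshelf. The clear shelf gap is 303 mm.

Two tall side panels with 5 horizontal boards between them — a bookshelf. The first two shelf undersides are at z = 0 and z = 329; with shelf thickness 26, the clear gap is 329 − 0 − 26 = 303 mm.


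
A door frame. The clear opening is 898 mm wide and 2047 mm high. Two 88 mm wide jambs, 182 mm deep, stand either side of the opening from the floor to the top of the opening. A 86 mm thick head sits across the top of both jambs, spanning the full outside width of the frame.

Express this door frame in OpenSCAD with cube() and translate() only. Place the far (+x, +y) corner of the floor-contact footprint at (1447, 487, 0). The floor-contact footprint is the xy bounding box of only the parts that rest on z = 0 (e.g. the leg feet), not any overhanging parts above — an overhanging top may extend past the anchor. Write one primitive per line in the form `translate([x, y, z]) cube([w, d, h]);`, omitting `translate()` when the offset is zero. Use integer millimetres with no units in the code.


translate([373, 305, 0]) cube([88, 182, 2047]);
translate([1359, 305, 0]) cube([88, 182, 2047]);
translate([373, 305, 2047]) cube([1074, 182, 86]);


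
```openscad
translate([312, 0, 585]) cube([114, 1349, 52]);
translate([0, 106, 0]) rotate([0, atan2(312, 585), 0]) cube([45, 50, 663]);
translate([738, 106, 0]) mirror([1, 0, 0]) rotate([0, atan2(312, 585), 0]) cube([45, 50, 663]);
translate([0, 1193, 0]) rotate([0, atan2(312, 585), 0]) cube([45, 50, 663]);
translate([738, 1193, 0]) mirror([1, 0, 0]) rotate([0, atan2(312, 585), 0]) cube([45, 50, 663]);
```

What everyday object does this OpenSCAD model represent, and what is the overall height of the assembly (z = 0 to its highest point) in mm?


A sawhorse. The overall height is 637 mm.

A beam across two mirrored pairs of raked legs — a sawhorse. The beam's underside is at z = 585 (matching the legs' vertical rise in atan2(312, 585)) and the beam is 52 mm tall, so its top is at 585 + 52 = 637 mm. The raked legs top out at the beam's underside, so that is the highest point.


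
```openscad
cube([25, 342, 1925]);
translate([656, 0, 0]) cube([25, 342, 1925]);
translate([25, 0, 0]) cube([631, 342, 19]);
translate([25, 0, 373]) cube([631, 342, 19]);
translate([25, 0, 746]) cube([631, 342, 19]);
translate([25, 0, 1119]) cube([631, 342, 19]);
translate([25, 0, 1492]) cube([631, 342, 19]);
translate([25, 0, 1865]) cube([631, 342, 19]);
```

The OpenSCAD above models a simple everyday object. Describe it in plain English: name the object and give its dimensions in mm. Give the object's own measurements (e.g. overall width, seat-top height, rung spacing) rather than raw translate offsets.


An open bookshelf. Two side panels, each 25 mm thick, 342 mm deep and 1925 mm tall, stand 681 mm apart (outside-to-outside). Between them sit 6 shelves, each 19 mm thick and 342 mm deep, spanning the full gap between the sides. The bottom shelf rests on the floor (its underside at z = 0) and the clear gap between one shelf's top and the next shelf's underside is 354 mm.


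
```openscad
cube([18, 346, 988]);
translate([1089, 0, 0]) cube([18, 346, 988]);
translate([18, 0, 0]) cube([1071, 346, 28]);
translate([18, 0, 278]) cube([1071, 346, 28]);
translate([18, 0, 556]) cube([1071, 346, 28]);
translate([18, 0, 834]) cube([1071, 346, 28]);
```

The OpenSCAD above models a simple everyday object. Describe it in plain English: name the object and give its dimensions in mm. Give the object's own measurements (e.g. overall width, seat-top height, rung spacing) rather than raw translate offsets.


An open bookshelf. Two side panels, each 18 mm thick, 346 mm deep and 988 mm tall, stand 1107 mm apart (outside-to-outside). Between them sit 4 shelves, each 28 mm thick and 346 mm deep, spanning the full gap between the sides. The bottom shelf rests on the floor (its underside at z = 0) and the clear gap between one shelf's top and the next shelf's underside is 250 mm.


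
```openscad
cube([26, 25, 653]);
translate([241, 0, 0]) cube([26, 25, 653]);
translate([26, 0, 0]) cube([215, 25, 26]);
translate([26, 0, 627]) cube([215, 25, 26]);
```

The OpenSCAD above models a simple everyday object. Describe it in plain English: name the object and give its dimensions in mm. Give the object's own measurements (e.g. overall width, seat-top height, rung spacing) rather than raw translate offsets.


A rectangular picture frame lying in the x–z plane (depth along y). The opening is 215 mm wide (x) by 601 mm tall (z), surrounded by a border 26 mm wide on all four sides. The frame is 25 mm deep and is made of two full-height vertical stiles with two horizontal rails fitted between them.


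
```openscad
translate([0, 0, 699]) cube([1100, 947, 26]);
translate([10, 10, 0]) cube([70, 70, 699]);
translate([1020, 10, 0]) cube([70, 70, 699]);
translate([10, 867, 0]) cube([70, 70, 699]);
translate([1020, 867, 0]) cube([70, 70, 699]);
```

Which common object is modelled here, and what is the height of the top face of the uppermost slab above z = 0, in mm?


A table. The table height is 725 mm.

A 1100×947×26 slab sits at z = 699 on four 70 mm square posts — a table. The top surface is at 699 + 26 = 725 mm.


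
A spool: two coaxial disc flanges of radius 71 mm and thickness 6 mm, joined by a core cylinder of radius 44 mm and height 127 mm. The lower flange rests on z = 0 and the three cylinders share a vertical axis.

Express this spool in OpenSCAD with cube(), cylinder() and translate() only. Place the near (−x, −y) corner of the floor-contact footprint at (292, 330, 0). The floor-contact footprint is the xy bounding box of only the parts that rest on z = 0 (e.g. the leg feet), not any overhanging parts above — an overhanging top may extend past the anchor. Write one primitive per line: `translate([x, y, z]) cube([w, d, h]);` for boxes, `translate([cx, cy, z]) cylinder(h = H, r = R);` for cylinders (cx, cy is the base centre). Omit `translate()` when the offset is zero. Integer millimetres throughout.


translate([363, 401, 0]) cylinder(h = 6, r = 71);
translate([363, 401, 6]) cylinder(h = 127, r = 44);
translate([363, 401, 133]) cylinder(h = 6, r = 71);


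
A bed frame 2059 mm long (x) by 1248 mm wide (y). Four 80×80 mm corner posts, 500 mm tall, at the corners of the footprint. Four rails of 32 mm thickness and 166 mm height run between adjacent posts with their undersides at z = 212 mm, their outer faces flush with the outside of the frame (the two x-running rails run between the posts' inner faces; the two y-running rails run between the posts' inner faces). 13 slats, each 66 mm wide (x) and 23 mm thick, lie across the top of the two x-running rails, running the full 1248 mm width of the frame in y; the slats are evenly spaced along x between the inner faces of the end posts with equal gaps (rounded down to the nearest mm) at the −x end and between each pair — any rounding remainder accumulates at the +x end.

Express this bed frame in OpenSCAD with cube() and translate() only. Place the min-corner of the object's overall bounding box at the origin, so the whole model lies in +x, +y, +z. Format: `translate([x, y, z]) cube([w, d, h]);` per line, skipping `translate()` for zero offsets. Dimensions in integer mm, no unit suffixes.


cube([80, 80, 500]);
translate([0, 1168, 0]) cube([80, 80, 500]);
translate([1979, 0, 0]) cube([80, 80, 500]);
translate([1979, 1168, 0]) cube([80, 80, 500]);
translate([80, 0, 212]) cube([1899, 32, 166]);
translate([80, 1216, 212]) cube([1899, 32, 166]);
translate([0, 80, 212]) cube([32, 1088, 166]);
translate([2027, 80, 212]) cube([32, 1088, 166]);
translate([154, 0, 378]) cube([66, 1248, 23]);
translate([294, 0, 378]) cube([66, 1248, 23]);
translate([434, 0, 378]) cube([66, 1248, 23]);
translate([574, 0, 378]) cube([66, 1248, 23]);
translate([714, 0, 378]) cube([66, 1248, 23]);
translate([854, 0, 378]) cube([66, 1248, 23]);
translate([994, 0, 378]) cube([66, 1248, 23]);
translate([1134, 0, 378]) cube([66, 1248, 23]);
translate([1274, 0, 378]) cube([66, 1248, 23]);
translate([1414, 0, 378]) cube([66, 1248, 23]);
translate([1554, 0, 378]) cube([66, 1248, 23]);
translate([1694, 0, 378]) cube([66, 1248, 23]);
translate([1834, 0, 378]) cube([66, 1248, 23]);


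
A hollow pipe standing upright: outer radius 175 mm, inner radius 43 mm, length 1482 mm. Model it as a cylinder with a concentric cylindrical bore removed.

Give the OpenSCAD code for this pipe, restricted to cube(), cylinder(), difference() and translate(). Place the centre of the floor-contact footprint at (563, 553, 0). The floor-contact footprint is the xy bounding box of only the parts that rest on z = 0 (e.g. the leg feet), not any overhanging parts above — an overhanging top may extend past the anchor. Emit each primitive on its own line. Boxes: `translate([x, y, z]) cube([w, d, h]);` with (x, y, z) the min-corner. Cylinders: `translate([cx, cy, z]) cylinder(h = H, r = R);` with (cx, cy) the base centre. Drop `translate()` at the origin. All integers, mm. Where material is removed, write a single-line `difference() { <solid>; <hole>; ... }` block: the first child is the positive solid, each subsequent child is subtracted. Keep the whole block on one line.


difference() { translate([563, 553, 0]) cylinder(h = 1482, r = 175); translate([563, 553, 0]) cylinder(h = 1482, r = 43); }


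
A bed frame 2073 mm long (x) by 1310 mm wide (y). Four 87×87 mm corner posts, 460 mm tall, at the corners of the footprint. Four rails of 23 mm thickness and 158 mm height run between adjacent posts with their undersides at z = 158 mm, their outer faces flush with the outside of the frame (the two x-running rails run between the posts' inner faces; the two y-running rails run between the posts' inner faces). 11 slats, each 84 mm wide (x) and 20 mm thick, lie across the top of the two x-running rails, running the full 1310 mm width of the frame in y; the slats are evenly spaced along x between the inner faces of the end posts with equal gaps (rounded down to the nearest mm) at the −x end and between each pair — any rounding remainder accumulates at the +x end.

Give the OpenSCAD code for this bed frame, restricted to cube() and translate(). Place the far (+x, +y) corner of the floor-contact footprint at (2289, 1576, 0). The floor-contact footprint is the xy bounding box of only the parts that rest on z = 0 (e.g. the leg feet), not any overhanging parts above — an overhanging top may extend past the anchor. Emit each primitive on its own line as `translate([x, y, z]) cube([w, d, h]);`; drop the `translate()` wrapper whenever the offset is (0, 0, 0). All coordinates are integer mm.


// slat z = rail_z + rail_h = 158 + 158 = 316
// slat gap = ⌊(1899 − 11·84) / 12⌋ = 81
translate([216, 266, 0]) cube([87, 87, 460]);
translate([216, 1489, 0]) cube([87, 87, 460]);
translate([2202, 266, 0]) cube([87, 87, 460]);
translate([2202, 1489, 0]) cube([87, 87, 460]);
translate([303, 266, 158]) cube([1899, 23, 158]);
translate([303, 1553, 158]) cube([1899, 23, 158]);
translate([216, 353, 158]) cube([23, 1136, 158]);
translate([2266, 353, 158]) cube([23, 1136, 158]);
translate([384, 266, 316]) cube([84, 1310, 20]);
translate([549, 266, 316]) cube([84, 1310, 20]);
translate([714, 266, 316]) cube([84, 1310, 20]);
translate([879, 266, 316]) cube([84, 1310, 20]);
translate([1044, 266, 316]) cube([84, 1310, 20]);
translate([1209, 266, 316]) cube([84, 1310, 20]);
translate([1374, 266, 316]) cube([84, 1310, 20]);
translate([1539, 266, 316]) cube([84, 1310, 20]);
translate([1704, 266, 316]) cube([84, 1310, 20]);
translate([1869, 266, 316]) cube([84, 1310, 20]);
translate([2034, 266, 316]) cube([84, 1310, 20]);


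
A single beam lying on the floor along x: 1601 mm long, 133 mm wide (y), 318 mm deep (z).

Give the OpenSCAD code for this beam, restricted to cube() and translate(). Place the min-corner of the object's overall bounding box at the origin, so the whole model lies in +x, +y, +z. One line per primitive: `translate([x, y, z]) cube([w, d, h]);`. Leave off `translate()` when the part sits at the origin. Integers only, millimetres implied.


cube([1601, 133, 318]);


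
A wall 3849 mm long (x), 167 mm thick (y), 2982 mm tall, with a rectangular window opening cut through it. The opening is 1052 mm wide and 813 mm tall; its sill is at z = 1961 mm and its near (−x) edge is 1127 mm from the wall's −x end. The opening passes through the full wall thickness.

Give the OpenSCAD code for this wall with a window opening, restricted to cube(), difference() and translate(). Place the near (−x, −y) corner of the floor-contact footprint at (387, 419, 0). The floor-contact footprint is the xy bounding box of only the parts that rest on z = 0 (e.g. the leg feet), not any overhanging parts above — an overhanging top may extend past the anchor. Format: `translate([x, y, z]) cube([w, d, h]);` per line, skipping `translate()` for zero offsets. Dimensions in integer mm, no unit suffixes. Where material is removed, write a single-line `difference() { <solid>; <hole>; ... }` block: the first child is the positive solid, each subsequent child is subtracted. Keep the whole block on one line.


difference() { translate([387, 419, 0]) cube([3849, 167, 2982]); translate([1514, 419, 1961]) cube([1052, 167, 813]); }


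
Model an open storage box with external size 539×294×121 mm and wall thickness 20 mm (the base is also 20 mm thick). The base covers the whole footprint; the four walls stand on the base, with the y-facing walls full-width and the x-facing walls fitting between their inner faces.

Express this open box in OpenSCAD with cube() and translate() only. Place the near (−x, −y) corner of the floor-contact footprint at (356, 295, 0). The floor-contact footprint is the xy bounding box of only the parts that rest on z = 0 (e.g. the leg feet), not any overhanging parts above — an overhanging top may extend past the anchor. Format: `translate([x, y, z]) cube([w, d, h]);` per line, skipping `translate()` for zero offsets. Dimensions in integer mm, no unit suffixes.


translate([356, 295, 0]) cube([539, 294, 20]);
translate([356, 295, 20]) cube([539, 20, 101]);
translate([356, 569, 20]) cube([539, 20, 101]);
translate([356, 315, 20]) cube([20, 254, 101]);
translate([875, 315, 20]) cube([20, 254, 101]);


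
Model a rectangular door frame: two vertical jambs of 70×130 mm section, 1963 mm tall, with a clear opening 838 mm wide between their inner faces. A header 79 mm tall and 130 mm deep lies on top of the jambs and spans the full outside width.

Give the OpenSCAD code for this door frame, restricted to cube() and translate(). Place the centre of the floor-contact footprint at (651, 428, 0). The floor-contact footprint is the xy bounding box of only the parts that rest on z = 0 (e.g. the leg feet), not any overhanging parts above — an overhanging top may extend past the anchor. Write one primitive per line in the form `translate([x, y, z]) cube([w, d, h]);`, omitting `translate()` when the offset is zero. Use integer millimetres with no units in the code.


translate([162, 363, 0]) cube([70, 130, 1963]);
translate([1070, 363, 0]) cube([70, 130, 1963]);
translate([162, 363, 1963]) cube([978, 130, 79]);


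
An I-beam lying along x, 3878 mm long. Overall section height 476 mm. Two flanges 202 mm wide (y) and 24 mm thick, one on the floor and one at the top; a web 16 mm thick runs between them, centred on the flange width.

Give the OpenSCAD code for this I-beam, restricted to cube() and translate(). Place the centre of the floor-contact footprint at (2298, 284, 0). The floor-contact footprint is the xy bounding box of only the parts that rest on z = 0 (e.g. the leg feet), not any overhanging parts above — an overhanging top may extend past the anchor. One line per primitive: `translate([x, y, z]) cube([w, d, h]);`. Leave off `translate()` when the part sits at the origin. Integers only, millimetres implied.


translate([359, 183, 0]) cube([3878, 202, 24]);
translate([359, 276, 24]) cube([3878, 16, 428]);
translate([359, 183, 452]) cube([3878, 202, 24]);


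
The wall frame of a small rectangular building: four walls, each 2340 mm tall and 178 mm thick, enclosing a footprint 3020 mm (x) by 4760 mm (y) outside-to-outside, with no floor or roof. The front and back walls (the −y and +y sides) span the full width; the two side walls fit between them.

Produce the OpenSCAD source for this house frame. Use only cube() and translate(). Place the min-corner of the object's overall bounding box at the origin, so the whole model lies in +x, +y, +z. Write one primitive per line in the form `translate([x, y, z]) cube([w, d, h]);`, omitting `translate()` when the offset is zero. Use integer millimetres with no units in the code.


cube([3020, 178, 2340]);
translate([0, 4582, 0]) cube([3020, 178, 2340]);
translate([0, 178, 0]) cube([178, 4404, 2340]);
translate([2842, 178, 0]) cube([178, 4404, 2340]);


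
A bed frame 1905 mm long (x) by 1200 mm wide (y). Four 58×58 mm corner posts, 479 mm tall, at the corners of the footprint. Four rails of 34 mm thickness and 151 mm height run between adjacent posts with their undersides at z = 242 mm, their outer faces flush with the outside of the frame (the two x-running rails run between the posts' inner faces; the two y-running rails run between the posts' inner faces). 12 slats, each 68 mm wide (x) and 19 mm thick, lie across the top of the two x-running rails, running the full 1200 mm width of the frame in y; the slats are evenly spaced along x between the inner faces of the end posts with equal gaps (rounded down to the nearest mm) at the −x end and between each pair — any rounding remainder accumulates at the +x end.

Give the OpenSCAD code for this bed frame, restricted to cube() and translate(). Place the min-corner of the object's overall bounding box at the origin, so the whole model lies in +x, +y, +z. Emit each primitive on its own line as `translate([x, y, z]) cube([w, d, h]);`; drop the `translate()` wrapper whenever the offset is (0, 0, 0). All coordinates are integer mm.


cube([58, 58, 479]);
translate([0, 1142, 0]) cube([58, 58, 479]);
translate([1847, 0, 0]) cube([58, 58, 479]);
translate([1847, 1142, 0]) cube([58, 58, 479]);
translate([58, 0, 242]) cube([1789, 34, 151]);
translate([58, 1166, 242]) cube([1789, 34, 151]);
translate([0, 58, 242]) cube([34, 1084, 151]);
translate([1871, 58, 242]) cube([34, 1084, 151]);
translate([132, 0, 393]) cube([68, 1200, 19]);
translate([274, 0, 393]) cube([68, 1200, 19]);
translate([416, 0, 393]) cube([68, 1200, 19]);
translate([558, 0, 393]) cube([68, 1200, 19]);
translate([700, 0, 393]) cube([68, 1200, 19]);
translate([842, 0, 393]) cube([68, 1200, 19]);
translate([984, 0, 393]) cube([68, 1200, 19]);
translate([1126, 0, 393]) cube([68, 1200, 19]);
translate([1268, 0, 393]) cube([68, 1200, 19]);
translate([1410, 0, 393]) cube([68, 1200, 19]);
translate([1552, 0, 393]) cube([68, 1200, 19]);
translate([1694, 0, 393]) cube([68, 1200, 19]);


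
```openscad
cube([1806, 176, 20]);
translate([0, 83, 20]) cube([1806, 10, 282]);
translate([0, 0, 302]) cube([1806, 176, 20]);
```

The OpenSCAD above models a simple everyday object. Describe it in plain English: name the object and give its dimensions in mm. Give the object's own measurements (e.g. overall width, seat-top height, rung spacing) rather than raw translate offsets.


An I-beam lying along x, 1806 mm long. Overall section height 322 mm. Two flanges 176 mm wide (y) and 20 mm thick, one on the floor and one at the top; a web 10 mm thick runs between them, centred on the flange width.


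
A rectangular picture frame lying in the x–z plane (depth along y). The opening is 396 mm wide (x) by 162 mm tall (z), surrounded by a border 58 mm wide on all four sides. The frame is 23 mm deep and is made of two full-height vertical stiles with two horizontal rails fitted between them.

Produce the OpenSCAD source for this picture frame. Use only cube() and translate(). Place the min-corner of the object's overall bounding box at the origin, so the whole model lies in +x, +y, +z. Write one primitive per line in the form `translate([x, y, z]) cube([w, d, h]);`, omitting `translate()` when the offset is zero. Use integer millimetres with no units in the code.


cube([58, 23, 278]);
translate([454, 0, 0]) cube([58, 23, 278]);
translate([58, 0, 0]) cube([396, 23, 58]);
translate([58, 0, 220]) cube([396, 23, 58]);


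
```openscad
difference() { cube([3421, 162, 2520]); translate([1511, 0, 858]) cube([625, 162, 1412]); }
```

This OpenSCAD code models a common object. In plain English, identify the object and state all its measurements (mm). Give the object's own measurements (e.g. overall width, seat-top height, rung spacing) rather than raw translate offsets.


A wall 3421 mm long (x), 162 mm thick (y), 2520 mm tall, with a rectangular window opening cut through it. The opening is 625 mm wide and 1412 mm tall; its sill is at z = 858 mm and its near (−x) edge is 1511 mm from the wall's −x end. The opening passes through the full wall thickness.


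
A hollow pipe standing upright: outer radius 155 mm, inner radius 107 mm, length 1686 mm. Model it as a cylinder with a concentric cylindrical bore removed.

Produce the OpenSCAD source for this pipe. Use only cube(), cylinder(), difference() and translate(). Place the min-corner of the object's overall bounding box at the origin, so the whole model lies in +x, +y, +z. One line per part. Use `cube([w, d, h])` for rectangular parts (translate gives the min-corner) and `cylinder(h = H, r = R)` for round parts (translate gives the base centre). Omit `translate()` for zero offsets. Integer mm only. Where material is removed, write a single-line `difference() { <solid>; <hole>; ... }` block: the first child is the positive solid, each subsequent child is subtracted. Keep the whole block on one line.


difference() { translate([155, 155, 0]) cylinder(h = 1686, r = 155); translate([155, 155, 0]) cylinder(h = 1686, r = 107); }
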